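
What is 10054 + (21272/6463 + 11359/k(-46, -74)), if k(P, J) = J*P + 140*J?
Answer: 12218067371/1215044 ≈ 10056.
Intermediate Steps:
k(P, J) = 140*J + J*P
10054 + (21272/6463 + 11359/k(-46, -74)) = 10054 + (21272/6463 + 11359/((-74*(140 - 46)))) = 10054 + (21272*(1/6463) + 11359/((-74*94))) = 10054 + (21272/6463 + 11359/(-6956)) = 10054 + (21272/6463 + 11359*(-1/6956)) = 10054 + (21272/6463 - 307/188) = 10054 + 2014995/1215044 = 12218067371/1215044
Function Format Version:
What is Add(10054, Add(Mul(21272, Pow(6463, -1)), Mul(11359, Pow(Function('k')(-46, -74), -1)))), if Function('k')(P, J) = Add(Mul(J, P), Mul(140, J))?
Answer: Rational(12218067371, 1215044) ≈ 10056.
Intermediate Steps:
Function('k')(P, J) = Add(Mul(140, J), Mul(J, P))
Add(10054, Add(Mul(21272, Pow(6463, -1)), Mul(11359, Pow(Function('k')(-46, -74), -1)))) = Add(10054, Add(Mul(21272, Pow(6463, -1)), Mul(11359, Pow(Mul(-74, Add(140, -46)), -1)))) = Add(10054, Add(Mul(21272, Rational(1, 6463)), Mul(11359, Pow(Mul(-74, 94), -1)))) = Add(10054, Add(Rational(21272, 6463), Mul(11359, Pow(-6956, -1)))) = Add(10054, Add(Rational(21272, 6463), Mul(11359, Rational(-1, 6956)))) = Add(10054, Add(Rational(21272, 6463), Rational(-307, 188))) = Add(10054, Rational(2014995, 1215044)) = Rational(12218067371, 1215044)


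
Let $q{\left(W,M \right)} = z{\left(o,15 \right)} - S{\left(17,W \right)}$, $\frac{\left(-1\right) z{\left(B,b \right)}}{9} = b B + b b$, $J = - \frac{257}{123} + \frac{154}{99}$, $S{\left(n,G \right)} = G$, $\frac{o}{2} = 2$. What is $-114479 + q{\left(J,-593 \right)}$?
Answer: $- \frac{43189039}{369} \approx -1.1704 \cdot 10^{5}$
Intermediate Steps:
$o = 4$ ($o = 2 \cdot 2 = 4$)
$J = - \frac{197}{369}$ ($J = \left(-257\right) \frac{1}{123} + 154 \cdot \frac{1}{99} = - \frac{257}{123} + \frac{14}{9} = - \frac{197}{369} \approx -0.53388$)
$z{\left(B,b \right)} = - 9 b^{2} - 9 B b$ ($z{\left(B,b \right)} = - 9 \left(b B + b b\right) = - 9 \left(B b + b^{2}\right) = - 9 \left(b^{2} + B b\right) = - 9 b^{2} - 9 B b$)
$q{\left(W,M \right)} = -2565 - W$ ($q{\left(W,M \right)} = \left(-9\right) 15 \left(4 + 15\right) - W = \left(-9\right) 15 \cdot 19 - W = -2565 - W$)
$-114479 + q{\left(J,-593 \right)} = -114479 - \frac{946288}{369} = - \frac{43189039}{369}$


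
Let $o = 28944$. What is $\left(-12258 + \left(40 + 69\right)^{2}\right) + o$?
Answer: $28567$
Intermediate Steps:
$\left(-12258 + \left(40 + 69\right)^{2}\right) + o = \left(-12258 + \left(40 + 69\right)^{2}\right) + 28944 = \left(-12258 + 109^{2}\right) + 28944 = \left(-12258 + 11881\right) + 28944 = -377 + 28944 = 28567$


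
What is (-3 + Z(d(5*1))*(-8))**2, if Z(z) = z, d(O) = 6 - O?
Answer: 121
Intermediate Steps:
(-3 + Z(d(5*1))*(-8))**2 = (-3 + (6 - 5)*(-8))**2 = (-3 + 1*(-8))**2 = (-3 - 8)**2 = (-11)**2 = 121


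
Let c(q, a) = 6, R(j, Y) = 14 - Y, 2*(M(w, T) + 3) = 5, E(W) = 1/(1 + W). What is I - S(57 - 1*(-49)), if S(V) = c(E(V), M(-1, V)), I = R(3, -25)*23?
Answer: 891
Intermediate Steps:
M(w, T) = -1/2 (M(w, T) = -3 + (1/2)*5 = -3 + 5/2 = -1/2)
I = 897 (I = (14 - 1*(-25))*23 = (14 + 25)*23 = 39*23 = 897)
S(V) = 6
I - S(57 - 1*(-49)) = 897 - 1*6 = 897 - 6 = 891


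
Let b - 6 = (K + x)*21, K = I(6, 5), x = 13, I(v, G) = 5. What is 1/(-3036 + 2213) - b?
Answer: -316033/823 ≈ -384.00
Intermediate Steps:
K = 5
b = 384 (b = 6 + (5 + 13)*21 = 6 + 18*21 = 6 + 378 = 384)
1/(-3036 + 2213) - b = 1/(-3036 + 2213) - 1*384 = 1/(-823) - 384 = -1/823 - 384 = -316033/823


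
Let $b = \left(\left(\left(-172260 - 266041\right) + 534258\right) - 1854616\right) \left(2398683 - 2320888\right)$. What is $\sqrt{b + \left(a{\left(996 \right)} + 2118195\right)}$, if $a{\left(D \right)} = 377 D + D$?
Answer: $i \sqrt{136812382222} \approx 3.6988 \cdot 10^{5} i$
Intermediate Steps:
$a{\left(D \right)} = 378 D$
$b = -136814876905$ ($b = \left(\left(-438301 + 534258\right) - 1854616\right) 77795 = \left(95957 - 1854616\right) 77795 = \left(-1758659\right) 77795 = -136814876905$)
$\sqrt{b + \left(a{\left(996 \right)} + 2118195\right)} = \sqrt{-136814876905 + \left(378 \cdot 996 + 2118195\right)} = \sqrt{-136814876905 + \left(376488 + 2118195\right)} = \sqrt{-136814876905 + 2494683} = \sqrt{-136812382222} = i \sqrt{136812382222}$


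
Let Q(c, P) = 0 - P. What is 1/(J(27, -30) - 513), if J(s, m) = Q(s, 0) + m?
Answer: -1/543 ≈ -0.0018416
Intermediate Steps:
Q(c, P) = -P
J(s, m) = m (J(s, m) = -1*0 + m = 0 + m = m)
1/(J(27, -30) - 513) = 1/(-30 - 513) = 1/(-543) = -1/543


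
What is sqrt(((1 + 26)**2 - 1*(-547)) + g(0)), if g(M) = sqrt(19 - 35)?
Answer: 2*sqrt(319 + I) ≈ 35.721 + 0.055989*I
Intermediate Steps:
g(M) = 4*I (g(M) = sqrt(-16) = 4*I)
sqrt(((1 + 26)**2 - 1*(-547)) + g(0)) = sqrt(((1 + 26)**2 - 1*(-547)) + 4*I) = sqrt((27**2 + 547) + 4*I) = sqrt((729 + 547) + 4*I) = sqrt(1276 + 4*I)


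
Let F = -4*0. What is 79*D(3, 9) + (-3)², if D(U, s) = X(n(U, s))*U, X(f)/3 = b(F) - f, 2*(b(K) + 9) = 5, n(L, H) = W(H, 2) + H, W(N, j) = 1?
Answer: -23445/2 ≈ -11723.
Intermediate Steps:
F = 0
n(L, H) = 1 + H
b(K) = -13/2 (b(K) = -9 + (½)*5 = -9 + 5/2 = -13/2)
X(f) = -39/2 - 3*f (X(f) = 3*(-13/2 - f) = -39/2 - 3*f)
D(U, s) = U*(-45/2 - 3*s) (D(U, s) = (-39/2 - 3*(1 + s))*U = (-39/2 + (-3 - 3*s))*U = (-45/2 - 3*s)*U = U*(-45/2 - 3*s))
79*D(3, 9) + (-3)² = 79*(-3/2*3*(15 + 2*9)) + (-3)² = 79*(-3/2*3*(15 + 18)) + 9 = 79*(-3/2*3*33) + 9 = 79*(-297/2) + 9 = -23463/2 + 9 = -23445/2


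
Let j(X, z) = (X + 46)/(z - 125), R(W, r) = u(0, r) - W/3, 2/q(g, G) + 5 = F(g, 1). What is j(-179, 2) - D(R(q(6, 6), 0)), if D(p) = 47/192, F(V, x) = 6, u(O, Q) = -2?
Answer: 2195/2624 ≈ 0.83651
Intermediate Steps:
q(g, G) = 2 (q(g, G) = 2/(-5 + 6) = 2/1 = 2*1 = 2)
R(W, r) = -2 - W/3
j(X, z) = (46 + X)/(-125 + z)
D(p) = 47/192 (D(p) = 47*(1/192) = 47/192)
j(-179, 2) - D(R(q(6, 6), 0)) = (46 - 179)/(-125 + 2) - 1*47/192 = -133/(-123) - 47/192 = -1/123*(-133) - 47/192 = 133/123 - 47/192 = 2195/2624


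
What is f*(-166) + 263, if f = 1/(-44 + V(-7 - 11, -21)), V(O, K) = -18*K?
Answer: 43838/167 ≈ 262.50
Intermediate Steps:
f = 1/334 (f = 1/(-44 - 18*(-21)) = 1/(-44 + 378) = 1/334 ≈ 0.0029940)
f*(-166) + 263 = (1/334)*(-166) + 263 = -83/167 + 263 = 43838/167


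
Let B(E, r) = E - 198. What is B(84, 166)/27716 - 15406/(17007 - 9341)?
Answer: -106966655/53117714 ≈ -2.0138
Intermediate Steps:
B(E, r) = -198 + E
B(84, 166)/27716 - 15406/(17007 - 9341) = (-198 + 84)/27716 - 15406/(17007 - 9341) = -114*1/27716 - 15406/7666 = -57/13858 - 15406*1/7666 = -57/13858 - 7703/3833 = -106966655/53117714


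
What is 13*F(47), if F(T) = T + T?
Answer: 1222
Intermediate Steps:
F(T) = 2*T
13*F(47) = 13*(2*47) = 13*94 = 1222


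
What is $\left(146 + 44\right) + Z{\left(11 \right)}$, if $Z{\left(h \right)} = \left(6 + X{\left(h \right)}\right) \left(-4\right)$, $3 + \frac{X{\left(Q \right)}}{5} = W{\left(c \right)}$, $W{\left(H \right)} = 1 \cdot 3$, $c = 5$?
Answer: $166$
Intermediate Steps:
$W{\left(H \right)} = 3$
$X{\left(Q \right)} = 0$ ($X{\left(Q \right)} = -15 + 5 \cdot 3 = -15 + 15 = 0$)
$Z{\left(h \right)} = -24$ ($Z{\left(h \right)} = \left(6 + 0\right) \left(-4\right) = 6 \left(-4\right) = -24$)
$\left(146 + 44\right) + Z{\left(11 \right)} = \left(146 + 44\right) - 24 = 190 - 24 = 166$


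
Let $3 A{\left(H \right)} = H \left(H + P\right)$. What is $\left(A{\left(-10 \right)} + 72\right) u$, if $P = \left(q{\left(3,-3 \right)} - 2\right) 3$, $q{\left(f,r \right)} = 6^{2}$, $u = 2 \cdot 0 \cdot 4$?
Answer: $0$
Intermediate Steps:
$u = 0$ ($u = 0 \cdot 4 = 0$)
$q{\left(f,r \right)} = 36$
$P = 102$ ($P = \left(36 - 2\right) 3 = 34 \cdot 3 = 102$)
$A{\left(H \right)} = \frac{H \left(102 + H\right)}{3}$ ($A{\left(H \right)} = \frac{H \left(H + 102\right)}{3} = \frac{H \left(102 + H\right)}{3}$)
$\left(A{\left(-10 \right)} + 72\right) u = \left(\frac{1}{3} \left(-10\right) \left(102 - 10\right) + 72\right) 0 = \left(\frac{1}{3} \left(-10\right) 92 + 72\right) 0 = \left(- \frac{920}{3} + 72\right) 0 = \left(- \frac{704}{3}\right) 0 = 0$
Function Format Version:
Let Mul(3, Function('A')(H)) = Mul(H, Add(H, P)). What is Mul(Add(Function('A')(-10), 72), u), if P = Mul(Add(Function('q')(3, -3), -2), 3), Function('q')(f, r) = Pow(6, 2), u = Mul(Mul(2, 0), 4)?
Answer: 0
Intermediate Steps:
u = 0 (u = Mul(0, 4) = 0)
Function('q')(f, r) = 36
P = 102 (P = Mul(Add(36, -2), 3) = Mul(34, 3) = 102)
Function('A')(H) = Mul(Rational(1, 3), H, Add(102, H)) (Function('A')(H) = Mul(Rational(1, 3), Mul(H, Add(H, 102))) = Mul(Rational(1, 3), Mul(H, Add(102, H))) = Mul(Rational(1, 3), H, Add(102, H)))
Mul(Add(Function('A')(-10), 72), u) = Mul(Add(Mul(Rational(1, 3), -10, Add(102, -10)), 72), 0) = Mul(Add(Mul(Rational(1, 3), -10, 92), 72), 0) = Mul(Add(Rational(-920, 3), 72), 0) = Mul(Rational(-704, 3), 0) = 0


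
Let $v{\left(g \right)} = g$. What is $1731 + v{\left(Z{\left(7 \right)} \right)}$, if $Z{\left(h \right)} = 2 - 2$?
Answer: $1731$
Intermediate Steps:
$Z{\left(h \right)} = 0$
$1731 + v{\left(Z{\left(7 \right)} \right)} = 1731 + 0 = 1731$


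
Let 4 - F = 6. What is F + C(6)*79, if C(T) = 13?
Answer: 1025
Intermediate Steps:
F = -2 (F = 4 - 1*6 = 4 - 6 = -2)
F + C(6)*79 = -2 + 13*79 = -2 + 1027 = 1025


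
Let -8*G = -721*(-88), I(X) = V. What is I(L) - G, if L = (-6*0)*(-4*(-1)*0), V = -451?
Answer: 7480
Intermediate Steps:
L = 0 (L = 0*(4*0) = 0*0 = 0)
I(X) = -451
G = -7931 (G = -(-721)*(-88)/8 = -1/8*63448 = -7931)
I(L) - G = -451 - 1*(-7931) = -451 + 7931 = 7480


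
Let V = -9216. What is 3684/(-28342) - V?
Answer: 130598094/14171 ≈ 9215.9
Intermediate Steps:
3684/(-28342) - V = 3684/(-28342) - 1*(-9216) = 3684*(-1/28342) + 9216 = -1842/14171 + 9216 = 130598094/14171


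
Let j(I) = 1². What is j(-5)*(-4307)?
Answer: -4307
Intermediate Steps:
j(I) = 1
j(-5)*(-4307) = 1*(-4307) = -4307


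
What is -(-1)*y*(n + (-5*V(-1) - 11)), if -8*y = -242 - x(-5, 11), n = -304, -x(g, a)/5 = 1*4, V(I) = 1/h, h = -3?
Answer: -8695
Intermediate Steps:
V(I) = -⅓ (V(I) = 1/(-3) = -⅓)
x(g, a) = -20 (x(g, a) = -5*4 = -20)
y = 111/4 (y = -(-242 - 1*(-20))/8 = -(-242 + 20)/8 = -⅛*(-222) = 111/4 ≈ 27.750)
-(-1)*y*(n + (-5*V(-1) - 11)) = -(-1)*111*(-304 + (-5*(-⅓) - 11))/4 = -(-1)*111*(-304 + (5/3 - 11))/4 = -(-1)*111*(-304 - 28/3)/4 = -(-1)*(111/4)*(-940/3) = -(-1)*(-8695) = -1*8695 = -8695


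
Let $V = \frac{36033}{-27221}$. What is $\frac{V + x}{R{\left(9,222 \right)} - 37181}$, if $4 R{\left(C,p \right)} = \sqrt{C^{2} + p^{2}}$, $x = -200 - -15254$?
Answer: $- \frac{243757982209296}{602095278014231} - \frac{4916986812 \sqrt{5485}}{602095278014231} \approx -0.40545$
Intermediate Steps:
$x = 15054$ ($x = -200 + 15254 = 15054$)
$R{\left(C,p \right)} = \frac{\sqrt{C^{2} + p^{2}}}{4}$
$V = - \frac{36033}{27221}$ ($V = 36033 \left(- \frac{1}{27221}\right) = - \frac{36033}{27221} \approx -1.3237$)
$\frac{V + x}{R{\left(9,222 \right)} - 37181} = \frac{- \frac{36033}{27221} + 15054}{\frac{\sqrt{9^{2} + 222^{2}}}{4} - 37181} = \frac{409748901}{27221 \left(\frac{\sqrt{81 + 49284}}{4} - 37181\right)} = \frac{409748901}{27221 \left(\frac{\sqrt{49365}}{4} - 37181\right)} = \frac{409748901}{27221 \left(\frac{3 \sqrt{5485}}{4} - 37181\right)} = \frac{409748901}{27221 \left(-37181 + \frac{3 \sqrt{5485}}{4}\right)}$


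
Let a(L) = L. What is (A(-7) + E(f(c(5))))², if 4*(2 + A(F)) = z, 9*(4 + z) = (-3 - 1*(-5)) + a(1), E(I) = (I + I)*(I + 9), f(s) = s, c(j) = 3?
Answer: 687241/144 ≈ 4772.5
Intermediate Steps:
E(I) = 2*I*(9 + I) (E(I) = (2*I)*(9 + I) = 2*I*(9 + I))
z = -11/3 (z = -4 + ((-3 - 1*(-5)) + 1)/9 = -4 + ((-3 + 5) + 1)/9 = -4 + (2 + 1)/9 = -4 + (⅑)*3 = -4 + ⅓ = -11/3 ≈ -3.6667)
A(F) = -35/12 (A(F) = -2 + (¼)*(-11/3) = -2 - 11/12 = -35/12)
(A(-7) + E(f(c(5))))² = (-35/12 + 2*3*(9 + 3))² = (-35/12 + 2*3*12)² = (-35/12 + 72)² = (829/12)² = 687241/144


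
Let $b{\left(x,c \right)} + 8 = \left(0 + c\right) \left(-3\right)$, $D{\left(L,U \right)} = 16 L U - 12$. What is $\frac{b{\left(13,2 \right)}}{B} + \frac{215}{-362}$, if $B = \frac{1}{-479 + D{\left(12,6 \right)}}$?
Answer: $- \frac{3350163}{362} \approx -9254.6$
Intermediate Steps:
$D{\left(L,U \right)} = -12 + 16 L U$ ($D{\left(L,U \right)} = 16 L U - 12 = -12 + 16 L U$)
$B = \frac{1}{661}$ ($B = \frac{1}{-479 - \left(12 - 1152\right)} = \frac{1}{-479 + \left(-12 + 1152\right)} = \frac{1}{-479 + 1140} = \frac{1}{661} \approx 0.0015129$)
$b{\left(x,c \right)} = -8 - 3 c$ ($b{\left(x,c \right)} = -8 + \left(0 + c\right) \left(-3\right) = -8 + c \left(-3\right) = -8 - 3 c$)
$\frac{b{\left(13,2 \right)}}{B} + \frac{215}{-362} = \left(-8 - 6\right) \frac{1}{\frac{1}{661}} + \frac{215}{-362} = \left(-8 - 6\right) 661 + 215 \left(- \frac{1}{362}\right) = \left(-14\right) 661 - \frac{215}{362} = -9254 - \frac{215}{362} = - \frac{3350163}{362}$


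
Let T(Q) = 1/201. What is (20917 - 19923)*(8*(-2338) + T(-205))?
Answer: -3736945982/201 ≈ -1.8592e+7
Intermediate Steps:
T(Q) = 1/201
(20917 - 19923)*(8*(-2338) + T(-205)) = (20917 - 19923)*(8*(-2338) + 1/201) = 994*(-18704 + 1/201) = 994*(-3759503/201) = -3736945982/201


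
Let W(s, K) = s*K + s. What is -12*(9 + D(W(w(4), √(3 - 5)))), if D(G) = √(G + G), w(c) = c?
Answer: -108 - 24*√(2 + 2*I*√2) ≈ -147.67 - 20.534*I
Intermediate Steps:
W(s, K) = s + K*s (W(s, K) = K*s + s = s + K*s)
D(G) = √2*√G (D(G) = √(2*G) = √2*√G)
-12*(9 + D(W(w(4), √(3 - 5)))) = -12*(9 + √2*√(4*(1 + √(3 - 5)))) = -12*(9 + √2*√(4*(1 + √(-2)))) = -12*(9 + √2*√(4*(1 + I*√2))) = -12*(9 + √2*√(4 + 4*I*√2)) = -108 - 12*√2*√(4 + 4*I*√2)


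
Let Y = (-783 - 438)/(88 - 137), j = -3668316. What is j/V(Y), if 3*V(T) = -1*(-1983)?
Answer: -3668316/661 ≈ -5549.6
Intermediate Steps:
Y = 1221/49 (Y = -1221/(-49) = -1221*(-1/49) = 1221/49 ≈ 24.918)
V(T) = 661 (V(T) = (-1*(-1983))/3 = (⅓)*1983 = 661)
j/V(Y) = -3668316/661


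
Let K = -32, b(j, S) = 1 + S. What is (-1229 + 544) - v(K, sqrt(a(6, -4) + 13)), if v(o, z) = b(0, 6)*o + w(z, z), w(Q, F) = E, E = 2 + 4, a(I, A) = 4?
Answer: -467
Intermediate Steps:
E = 6
w(Q, F) = 6
v(o, z) = 6 + 7*o (v(o, z) = (1 + 6)*o + 6 = 7*o + 6 = 6 + 7*o)
(-1229 + 544) - v(K, sqrt(a(6, -4) + 13)) = (-1229 + 544) - (6 + 7*(-32)) = -685 - (6 - 224) = -685 - 1*(-218) = -685 + 218 = -467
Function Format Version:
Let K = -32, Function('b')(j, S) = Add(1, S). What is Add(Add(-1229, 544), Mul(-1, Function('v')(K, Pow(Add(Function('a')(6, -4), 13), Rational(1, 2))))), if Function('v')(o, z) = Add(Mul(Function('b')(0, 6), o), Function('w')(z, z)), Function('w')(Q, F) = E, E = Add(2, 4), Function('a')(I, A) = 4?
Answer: -467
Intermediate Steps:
E = 6
Function('w')(Q, F) = 6
Function('v')(o, z) = Add(6, Mul(7, o)) (Function('v')(o, z) = Add(Mul(Add(1, 6), o), 6) = Add(Mul(7, o), 6) = Add(6, Mul(7, o)))
Add(Add(-1229, 544), Mul(-1, Function('v')(K, Pow(Add(Function('a')(6, -4), 13), Rational(1, 2))))) = Add(Add(-1229, 544), Mul(-1, Add(6, Mul(7, -32)))) = Add(-685, Mul(-1, Add(6, -224))) = Add(-685, Mul(-1, -218)) = Add(-685, 218) = -467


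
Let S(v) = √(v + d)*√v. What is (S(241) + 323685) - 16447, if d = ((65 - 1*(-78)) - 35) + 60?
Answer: 307238 + √98569 ≈ 3.0755e+5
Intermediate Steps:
d = 168 (d = ((65 + 78) - 35) + 60 = (143 - 35) + 60 = 108 + 60 = 168)
S(v) = √v*√(168 + v) (S(v) = √(v + 168)*√v = √(168 + v)*√v = √v*√(168 + v))
(S(241) + 323685) - 16447 = (√241*√(168 + 241) + 323685) - 16447 = (√241*√409 + 323685) - 16447 = (√98569 + 323685) - 16447 = (323685 + √98569) - 16447 = 307238 + √98569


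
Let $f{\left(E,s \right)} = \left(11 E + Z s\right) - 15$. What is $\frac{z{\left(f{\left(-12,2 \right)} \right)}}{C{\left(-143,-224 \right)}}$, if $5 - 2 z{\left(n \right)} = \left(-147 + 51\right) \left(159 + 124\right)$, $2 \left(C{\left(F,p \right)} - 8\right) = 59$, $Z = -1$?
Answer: $\frac{27173}{75} \approx 362.31$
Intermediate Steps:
$C{\left(F,p \right)} = \frac{75}{2}$ ($C{\left(F,p \right)} = 8 + \frac{1}{2} \cdot 59 = 8 + \frac{59}{2} = \frac{75}{2}$)
$f{\left(E,s \right)} = -15 - s + 11 E$ ($f{\left(E,s \right)} = \left(11 E - s\right) - 15 = \left(- s + 11 E\right) - 15 = -15 - s + 11 E$)
$z{\left(n \right)} = \frac{27173}{2}$ ($z{\left(n \right)} = \frac{5}{2} - \frac{\left(-147 + 51\right) \left(159 + 124\right)}{2} = \frac{5}{2} - \frac{\left(-96\right) 283}{2} = \frac{5}{2} - -13584 = \frac{5}{2} + 13584 = \frac{27173}{2}$)
$\frac{z{\left(f{\left(-12,2 \right)} \right)}}{C{\left(-143,-224 \right)}} = \frac{27173}{2 \cdot \frac{75}{2}} = \frac{27173}{2} \cdot \frac{2}{75} = \frac{27173}{75}$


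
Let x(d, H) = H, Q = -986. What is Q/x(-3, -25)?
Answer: 986/25 ≈ 39.440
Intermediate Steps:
Q/x(-3, -25) = -986/(-25) = -986*(-1/25) = 986/25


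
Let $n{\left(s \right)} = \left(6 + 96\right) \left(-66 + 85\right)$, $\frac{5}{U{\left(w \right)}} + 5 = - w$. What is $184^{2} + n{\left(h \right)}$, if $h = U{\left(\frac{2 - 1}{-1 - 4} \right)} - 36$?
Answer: $35794$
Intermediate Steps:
$U{\left(w \right)} = \frac{5}{-5 - w}$
$h = - \frac{889}{24}$ ($h = - \frac{5}{5 + \frac{2 - 1}{-1 - 4}} - 36 = - \frac{5}{5 + 1 \frac{1}{-5}} - 36 = - \frac{5}{5 + 1 \left(- \frac{1}{5}\right)} - 36 = - \frac{5}{5 - \frac{1}{5}} - 36 = - \frac{5}{\frac{24}{5}} - 36 = \left(-5\right) \frac{5}{24} - 36 = - \frac{25}{24} - 36 = - \frac{889}{24} \approx -37.042$)
$n{\left(s \right)} = 1938$ ($n{\left(s \right)} = 102 \cdot 19 = 1938$)
$184^{2} + n{\left(h \right)} = 184^{2} + 1938 = 33856 + 1938 = 35794$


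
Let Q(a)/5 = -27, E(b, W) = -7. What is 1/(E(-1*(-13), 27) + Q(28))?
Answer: -1/142 ≈ -0.0070423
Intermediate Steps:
Q(a) = -135 (Q(a) = 5*(-27) = -135)
1/(E(-1*(-13), 27) + Q(28)) = 1/(-7 - 135) = 1/(-142) = -1/142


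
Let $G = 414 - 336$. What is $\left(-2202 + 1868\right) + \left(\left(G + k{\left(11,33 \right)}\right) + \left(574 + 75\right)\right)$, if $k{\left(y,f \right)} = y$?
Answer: $404$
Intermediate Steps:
$G = 78$
$\left(-2202 + 1868\right) + \left(\left(G + k{\left(11,33 \right)}\right) + \left(574 + 75\right)\right) = \left(-2202 + 1868\right) + \left(\left(78 + 11\right) + \left(574 + 75\right)\right) = -334 + \left(89 + 649\right) = -334 + 738 = 404$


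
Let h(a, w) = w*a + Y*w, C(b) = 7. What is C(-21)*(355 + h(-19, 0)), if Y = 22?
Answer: 2485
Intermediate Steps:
h(a, w) = 22*w + a*w (h(a, w) = w*a + 22*w = a*w + 22*w = 22*w + a*w)
C(-21)*(355 + h(-19, 0)) = 7*(355 + 0*(22 - 19)) = 7*(355 + 0*3) = 7*(355 + 0) = 7*355 = 2485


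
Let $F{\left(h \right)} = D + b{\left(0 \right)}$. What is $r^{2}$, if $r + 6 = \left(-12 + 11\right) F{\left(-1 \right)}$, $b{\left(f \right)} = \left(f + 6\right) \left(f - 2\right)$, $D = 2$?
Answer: $16$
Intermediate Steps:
$b{\left(f \right)} = \left(-2 + f\right) \left(6 + f\right)$ ($b{\left(f \right)} = \left(6 + f\right) \left(-2 + f\right) = \left(-2 + f\right) \left(6 + f\right)$)
$F{\left(h \right)} = -10$ ($F{\left(h \right)} = 2 + \left(-12 + 0^{2} + 4 \cdot 0\right) = 2 + \left(-12 + 0 + 0\right) = 2 - 12 = -10$)
$r = 4$ ($r = -6 + \left(-12 + 11\right) \left(-10\right) = -6 - -10 = -6 + 10 = 4$)
$r^{2} = 4^{2} = 16$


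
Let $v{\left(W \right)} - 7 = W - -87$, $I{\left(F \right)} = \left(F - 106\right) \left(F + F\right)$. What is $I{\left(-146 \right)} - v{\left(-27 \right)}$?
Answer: $73517$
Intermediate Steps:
$I{\left(F \right)} = 2 F \left(-106 + F\right)$ ($I{\left(F \right)} = \left(-106 + F\right) 2 F = 2 F \left(-106 + F\right)$)
$v{\left(W \right)} = 94 + W$ ($v{\left(W \right)} = 7 + \left(W - -87\right) = 7 + \left(W + 87\right) = 7 + \left(87 + W\right) = 94 + W$)
$I{\left(-146 \right)} - v{\left(-27 \right)} = 2 \left(-146\right) \left(-106 - 146\right) - \left(94 - 27\right) = 2 \left(-146\right) \left(-252\right) - 67 = 73584 - 67 = 73517$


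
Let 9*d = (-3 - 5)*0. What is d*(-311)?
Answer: 0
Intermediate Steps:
d = 0 (d = ((-3 - 5)*0)/9 = (-8*0)/9 = (⅑)*0 = 0)
d*(-311) = 0*(-311) = 0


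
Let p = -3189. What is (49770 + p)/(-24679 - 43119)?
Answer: -46581/67798 ≈ -0.68706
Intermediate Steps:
(49770 + p)/(-24679 - 43119) = (49770 - 3189)/(-24679 - 43119) = 46581/(-67798) = 46581*(-1/67798) = -46581/67798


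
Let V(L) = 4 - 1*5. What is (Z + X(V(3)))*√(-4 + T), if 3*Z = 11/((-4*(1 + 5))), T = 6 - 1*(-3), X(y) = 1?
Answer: 61*√5/72 ≈ 1.8944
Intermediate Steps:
V(L) = -1 (V(L) = 4 - 5 = -1)
T = 9 (T = 6 + 3 = 9)
Z = -11/72 (Z = (11/((-4*(1 + 5))))/3 = (11/((-4*6)))/3 = (11/(-24))/3 = (11*(-1/24))/3 = (⅓)*(-11/24) = -11/72 ≈ -0.15278)
(Z + X(V(3)))*√(-4 + T) = (-11/72 + 1)*√(-4 + 9) = 61*√5/72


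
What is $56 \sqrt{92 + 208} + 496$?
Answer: $496 + 560 \sqrt{3} \approx 1465.9$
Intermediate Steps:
$56 \sqrt{92 + 208} + 496 = 56 \sqrt{300} + 496 = 56 \cdot 10 \sqrt{3} + 496 = 560 \sqrt{3} + 496 = 496 + 560 \sqrt{3}$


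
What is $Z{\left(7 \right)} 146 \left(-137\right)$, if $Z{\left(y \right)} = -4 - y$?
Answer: $220022$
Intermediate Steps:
$Z{\left(7 \right)} 146 \left(-137\right) = \left(-4 - 7\right) 146 \left(-137\right) = \left(-11\right) 146 \left(-137\right) = \left(-1606\right) \left(-137\right) = 220022$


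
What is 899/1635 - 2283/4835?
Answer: 122792/1581045 ≈ 0.077665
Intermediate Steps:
899/1635 - 2283/4835 = 122792/1581045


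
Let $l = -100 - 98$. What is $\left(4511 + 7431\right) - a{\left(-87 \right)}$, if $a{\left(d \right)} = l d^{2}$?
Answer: $1510604$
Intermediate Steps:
$l = -198$
$a{\left(d \right)} = - 198 d^{2}$
$\left(4511 + 7431\right) - a{\left(-87 \right)} = \left(4511 + 7431\right) - - 198 \left(-87\right)^{2} = 11942 - \left(-198\right) 7569 = 11942 - -1498662 = 11942 + 1498662 = 1510604$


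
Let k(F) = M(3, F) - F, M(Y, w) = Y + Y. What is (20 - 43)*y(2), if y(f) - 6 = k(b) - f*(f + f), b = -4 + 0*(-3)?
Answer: -184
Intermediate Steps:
M(Y, w) = 2*Y
b = -4 (b = -4 + 0 = -4)
k(F) = 6 - F (k(F) = 2*3 - F = 6 - F)
y(f) = 16 - 2*f**2 (y(f) = 6 + ((6 - 1*(-4)) - f*(f + f)) = 6 + ((6 + 4) - f*2*f) = 6 + (10 - 2*f**2) = 16 - 2*f**2)
(20 - 43)*y(2) = (20 - 43)*(16 - 2*2**2) = -23*(16 - 2*4) = -23*(16 - 8) = -23*8 = -184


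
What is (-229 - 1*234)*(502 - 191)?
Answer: -143993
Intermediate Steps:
(-229 - 1*234)*(502 - 191) = (-229 - 234)*311 = -463*311 = -143993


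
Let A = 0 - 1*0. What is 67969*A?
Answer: 0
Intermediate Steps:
A = 0 (A = 0 + 0 = 0)
67969*A = 67969*0 = 0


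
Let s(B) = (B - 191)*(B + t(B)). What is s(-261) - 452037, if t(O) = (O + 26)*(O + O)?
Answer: -55780905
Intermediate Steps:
t(O) = 2*O*(26 + O) (t(O) = (26 + O)*(2*O) = 2*O*(26 + O))
s(B) = (-191 + B)*(B + 2*B*(26 + B)) (s(B) = (B - 191)*(B + 2*B*(26 + B)) = (-191 + B)*(B + 2*B*(26 + B)))
s(-261) - 452037 = -261*(-10123 - 329*(-261) + 2*(-261)²) - 452037 = -261*(-10123 + 85869 + 2*68121) - 452037 = -261*(-10123 + 85869 + 136242) - 452037 = -261*211988 - 452037 = -55328868 - 452037 = -55780905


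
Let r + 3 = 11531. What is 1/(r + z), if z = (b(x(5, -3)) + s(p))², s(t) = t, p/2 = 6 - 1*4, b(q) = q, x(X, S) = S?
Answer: 1/11529 ≈ 8.6738e-5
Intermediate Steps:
p = 4 (p = 2*(6 - 1*4) = 2*(6 - 4) = 2*2 = 4)
r = 11528 (r = -3 + 11531 = 11528)
z = 1 (z = (-3 + 4)² = 1² = 1)
1/(r + z) = 1/(11528 + 1) = 1/11529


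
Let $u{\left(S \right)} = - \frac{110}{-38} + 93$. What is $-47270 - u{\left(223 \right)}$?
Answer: $- \frac{899952}{19} \approx -47366.0$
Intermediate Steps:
$u{\left(S \right)} = \frac{1822}{19}$ ($u{\left(S \right)} = \left(-110\right) \left(- \frac{1}{38}\right) + 93 = \frac{55}{19} + 93 = \frac{1822}{19}$)
$-47270 - u{\left(223 \right)} = -47270 - \frac{1822}{19} = - \frac{899952}{19}$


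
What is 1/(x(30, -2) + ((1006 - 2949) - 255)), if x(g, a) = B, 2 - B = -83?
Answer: -1/2113 ≈ -0.00047326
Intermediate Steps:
B = 85 (B = 2 - 1*(-83) = 2 + 83 = 85)
x(g, a) = 85
1/(x(30, -2) + ((1006 - 2949) - 255)) = 1/(85 + ((1006 - 2949) - 255)) = 1/(85 + (-1943 - 255)) = 1/(85 - 2198) = 1/(-2113) = -1/2113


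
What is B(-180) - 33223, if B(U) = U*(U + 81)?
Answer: -15403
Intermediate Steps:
B(U) = U*(81 + U)
B(-180) - 33223 = -180*(81 - 180) - 33223 = -180*(-99) - 33223 = 17820 - 33223 = -15403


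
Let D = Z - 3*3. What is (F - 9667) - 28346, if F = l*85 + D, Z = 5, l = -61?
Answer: -43202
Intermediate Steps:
D = -4 (D = 5 - 3*3 = 5 - 9 = -4)
F = -5189 (F = -61*85 - 4 = -5185 - 4 = -5189)
(F - 9667) - 28346 = (-5189 - 9667) - 28346 = -14856 - 28346 = -43202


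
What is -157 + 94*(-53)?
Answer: -5139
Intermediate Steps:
-157 + 94*(-53) = -157 - 4982 = -5139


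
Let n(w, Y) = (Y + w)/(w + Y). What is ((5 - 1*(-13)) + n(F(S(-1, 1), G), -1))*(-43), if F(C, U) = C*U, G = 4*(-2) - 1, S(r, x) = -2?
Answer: -817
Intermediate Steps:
G = -9 (G = -8 - 1 = -9)
n(w, Y) = 1 (n(w, Y) = (Y + w)/(Y + w) = 1)
((5 - 1*(-13)) + n(F(S(-1, 1), G), -1))*(-43) = ((5 - 1*(-13)) + 1)*(-43) = ((5 + 13) + 1)*(-43) = (18 + 1)*(-43) = 19*(-43) = -817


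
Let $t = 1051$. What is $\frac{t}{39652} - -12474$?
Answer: $\frac{494620099}{39652} \approx 12474.0$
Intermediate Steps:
$\frac{t}{39652} - -12474 = \frac{1051}{39652} - -12474 = 1051 \cdot \frac{1}{39652} + 12474 = \frac{1051}{39652} + 12474 = \frac{494620099}{39652}$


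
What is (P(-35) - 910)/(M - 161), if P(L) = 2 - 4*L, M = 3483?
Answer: -384/1661 ≈ -0.23119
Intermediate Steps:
(P(-35) - 910)/(M - 161) = ((2 - 4*(-35)) - 910)/(3483 - 161) = ((2 + 140) - 910)/3322 = (142 - 910)*(1/3322) = -768*1/3322 = -384/1661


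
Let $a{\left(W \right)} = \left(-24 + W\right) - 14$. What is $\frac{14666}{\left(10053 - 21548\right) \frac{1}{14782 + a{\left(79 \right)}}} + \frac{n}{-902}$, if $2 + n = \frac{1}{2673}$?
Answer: $- \frac{4331794687493}{229049370} \approx -18912.0$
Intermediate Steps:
$a{\left(W \right)} = -38 + W$
$n = - \frac{5345}{2673}$ ($n = -2 + \frac{1}{2673} = - \frac{5345}{2673} \approx -1.9996$)
$\frac{14666}{\left(10053 - 21548\right) \frac{1}{14782 + a{\left(79 \right)}}} + \frac{n}{-902} = \frac{14666}{\left(10053 - 21548\right) \frac{1}{14782 + \left(-38 + 79\right)}} - \frac{5345}{2673 \left(-902\right)} = \frac{14666}{\left(-11495\right) \frac{1}{14782 + 41}} - - \frac{5345}{2411046} = \frac{14666}{\left(-11495\right) \frac{1}{14823}} + \frac{5345}{2411046} = \frac{14666}{- \frac{11495}{14823}} + \frac{5345}{2411046} = 14666 \left(- \frac{14823}{11495}\right) + \frac{5345}{2411046} = - \frac{217394118}{11495} + \frac{5345}{2411046} = - \frac{4331794687493}{229049370}$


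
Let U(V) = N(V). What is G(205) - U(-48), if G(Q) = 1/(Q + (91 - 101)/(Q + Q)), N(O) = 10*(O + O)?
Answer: 8067881/8404 ≈ 960.00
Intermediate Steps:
N(O) = 20*O (N(O) = 10*(2*O) = 20*O)
U(V) = 20*V
G(Q) = 1/(Q - 5/Q) (G(Q) = 1/(Q - 10*1/(2*Q)) = 1/(Q - 5/Q))
G(205) - U(-48) = 205/(-5 + 205²) - 20*(-48) = 205/(-5 + 42025) - 1*(-960) = 205/42020 + 960 = 205*(1/42020) + 960 = 41/8404 + 960 = 8067881/8404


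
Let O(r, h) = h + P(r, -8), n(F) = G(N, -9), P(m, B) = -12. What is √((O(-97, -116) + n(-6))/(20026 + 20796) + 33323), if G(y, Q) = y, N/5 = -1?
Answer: √55530630868606/40822 ≈ 182.55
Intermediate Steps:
N = -5 (N = 5*(-1) = -5)
n(F) = -5
O(r, h) = -12 + h (O(r, h) = h - 12 = -12 + h)
√((O(-97, -116) + n(-6))/(20026 + 20796) + 33323) = √(((-12 - 116) - 5)/(20026 + 20796) + 33323) = √((-128 - 5)/40822 + 33323) = √(-133*1/40822 + 33323) = √(-133/40822 + 33323) = √(1360311373/40822) = √55530630868606/40822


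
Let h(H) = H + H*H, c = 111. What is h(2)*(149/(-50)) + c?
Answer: 2328/25 ≈ 93.120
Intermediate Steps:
h(H) = H + H**2
h(2)*(149/(-50)) + c = (2*(1 + 2))*(149/(-50)) + 111 = (2*3)*(149*(-1/50)) + 111 = 6*(-149/50) + 111 = -447/25 + 111 = 2328/25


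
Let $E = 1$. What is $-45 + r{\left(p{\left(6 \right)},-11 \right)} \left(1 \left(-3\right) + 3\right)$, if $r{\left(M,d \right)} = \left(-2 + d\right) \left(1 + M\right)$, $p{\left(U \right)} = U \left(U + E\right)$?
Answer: $-45$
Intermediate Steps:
$p{\left(U \right)} = U \left(1 + U\right)$ ($p{\left(U \right)} = U \left(U + 1\right) = U \left(1 + U\right)$)
$r{\left(M,d \right)} = \left(1 + M\right) \left(-2 + d\right)$
$-45 + r{\left(p{\left(6 \right)},-11 \right)} \left(1 \left(-3\right) + 3\right) = -45 + \left(-2 - 11 - 2 \cdot 6 \left(1 + 6\right) + 6 \left(1 + 6\right) \left(-11\right)\right) \left(1 \left(-3\right) + 3\right) = -45 + \left(-2 - 11 - 2 \cdot 6 \cdot 7 + 6 \cdot 7 \left(-11\right)\right) \left(-3 + 3\right) = -45 + \left(-2 - 11 - 84 + 42 \left(-11\right)\right) 0 = -45 + \left(-2 - 11 - 84 - 462\right) 0 = -45 - 0 = -45 + 0 = -45$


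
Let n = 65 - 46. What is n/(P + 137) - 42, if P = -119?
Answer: -737/18 ≈ -40.944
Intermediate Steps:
n = 19
n/(P + 137) - 42 = 19/(-119 + 137) - 42 = 19/18 - 42 = -737/18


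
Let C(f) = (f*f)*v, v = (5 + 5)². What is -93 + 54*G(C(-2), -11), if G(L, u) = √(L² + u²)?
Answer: -93 + 54*√160121 ≈ 21515.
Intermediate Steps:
v = 100 (v = 10² = 100)
C(f) = 100*f² (C(f) = (f*f)*100 = f²*100 = 100*f²)
-93 + 54*G(C(-2), -11) = -93 + 54*√((100*(-2)²)² + (-11)²) = -93 + 54*√((100*4)² + 121) = -93 + 54*√(400² + 121) = -93 + 54*√(160000 + 121) = -93 + 54*√160121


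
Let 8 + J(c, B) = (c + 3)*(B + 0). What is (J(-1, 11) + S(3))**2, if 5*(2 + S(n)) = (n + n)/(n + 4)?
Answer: 181476/1225 ≈ 148.14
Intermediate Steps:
J(c, B) = -8 + B*(3 + c) (J(c, B) = -8 + (c + 3)*(B + 0) = -8 + (3 + c)*B = -8 + B*(3 + c))
S(n) = -2 + 2*n/(5*(4 + n)) (S(n) = -2 + ((n + n)/(n + 4))/5 = -2 + ((2*n)/(4 + n))/5 = -2 + (2*n/(4 + n))/5 = -2 + 2*n/(5*(4 + n)))
(J(-1, 11) + S(3))**2 = ((-8 + 3*11 + 11*(-1)) + 8*(-5 - 1*3)/(5*(4 + 3)))**2 = ((-8 + 33 - 11) + (8/5)*(-5 - 3)/7)**2 = (14 + (8/5)*(1/7)*(-8))**2 = (14 - 64/35)**2 = (426/35)**2 = 181476/1225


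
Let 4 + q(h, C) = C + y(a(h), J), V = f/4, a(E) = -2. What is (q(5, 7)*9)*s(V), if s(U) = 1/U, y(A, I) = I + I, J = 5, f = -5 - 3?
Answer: -117/2 ≈ -58.500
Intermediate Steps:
f = -8
y(A, I) = 2*I
V = -2 (V = -8/4 = -8*¼ = -2)
q(h, C) = 6 + C (q(h, C) = -4 + (C + 2*5) = -4 + (C + 10) = -4 + (10 + C) = 6 + C)
(q(5, 7)*9)*s(V) = ((6 + 7)*9)/(-2) = (13*9)*(-½) = 117*(-½) = -117/2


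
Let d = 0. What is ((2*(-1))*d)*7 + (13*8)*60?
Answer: 6240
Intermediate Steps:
((2*(-1))*d)*7 + (13*8)*60 = ((2*(-1))*0)*7 + (13*8)*60 = -2*0*7 + 104*60 = 0*7 + 6240 = 0 + 6240 = 6240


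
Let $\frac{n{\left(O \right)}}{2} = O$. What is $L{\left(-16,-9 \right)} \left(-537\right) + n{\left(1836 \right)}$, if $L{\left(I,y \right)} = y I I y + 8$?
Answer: $-11135856$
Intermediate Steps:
$n{\left(O \right)} = 2 O$
$L{\left(I,y \right)} = 8 + I^{2} y^{2}$ ($L{\left(I,y \right)} = I y I y + 8 = y I^{2} y + 8 = I^{2} y^{2} + 8 = 8 + I^{2} y^{2}$)
$L{\left(-16,-9 \right)} \left(-537\right) + n{\left(1836 \right)} = \left(8 + \left(-16\right)^{2} \left(-9\right)^{2}\right) \left(-537\right) + 2 \cdot 1836 = \left(8 + 256 \cdot 81\right) \left(-537\right) + 3672 = \left(8 + 20736\right) \left(-537\right) + 3672 = 20744 \left(-537\right) + 3672 = -11139528 + 3672 = -11135856$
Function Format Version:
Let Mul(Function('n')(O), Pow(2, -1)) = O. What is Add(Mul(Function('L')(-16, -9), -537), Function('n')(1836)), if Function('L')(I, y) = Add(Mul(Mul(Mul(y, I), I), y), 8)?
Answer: -11135856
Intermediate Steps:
Function('n')(O) = Mul(2, O)
Function('L')(I, y) = Add(8, Mul(Pow(I, 2), Pow(y, 2))) (Function('L')(I, y) = Add(Mul(Mul(Mul(I, y), I), y), 8) = Add(Mul(Mul(y, Pow(I, 2)), y), 8) = Add(Mul(Pow(I, 2), Pow(y, 2)), 8) = Add(8, Mul(Pow(I, 2), Pow(y, 2))))
Add(Mul(Function('L')(-16, -9), -537), Function('n')(1836)) = Add(Mul(Add(8, Mul(Pow(-16, 2), Pow(-9, 2))), -537), Mul(2, 1836)) = Add(Mul(Add(8, Mul(256, 81)), -537), 3672) = Add(Mul(Add(8, 20736), -537), 3672) = Add(Mul(20744, -537), 3672) = Add(-11139528, 3672) = -11135856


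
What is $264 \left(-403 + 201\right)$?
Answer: $-53328$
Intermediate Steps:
$264 \left(-403 + 201\right) = 264 \left(-202\right) = -53328$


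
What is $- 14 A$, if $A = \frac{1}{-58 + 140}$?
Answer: $- \frac{7}{41} \approx -0.17073$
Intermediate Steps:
$A = \frac{1}{82} \approx 0.012195$
$- 14 A = \left(-14\right) \frac{1}{82} = - \frac{7}{41}$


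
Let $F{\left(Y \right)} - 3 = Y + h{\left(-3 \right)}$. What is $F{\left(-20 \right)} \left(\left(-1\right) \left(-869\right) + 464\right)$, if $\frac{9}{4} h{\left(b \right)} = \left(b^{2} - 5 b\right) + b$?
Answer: $- \frac{30659}{3} \approx -10220.0$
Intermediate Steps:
$h{\left(b \right)} = - \frac{16 b}{9} + \frac{4 b^{2}}{9}$ ($h{\left(b \right)} = \frac{4 \left(\left(b^{2} - 5 b\right) + b\right)}{9} = \frac{4 \left(b^{2} - 4 b\right)}{9} = - \frac{16 b}{9} + \frac{4 b^{2}}{9}$)
$F{\left(Y \right)} = \frac{37}{3} + Y$ ($F{\left(Y \right)} = 3 + \left(Y + \frac{4}{9} \left(-3\right) \left(-4 - 3\right)\right) = 3 + \left(Y + \frac{4}{9} \left(-3\right) \left(-7\right)\right) = 3 + \left(Y + \frac{28}{3}\right) = 3 + \left(\frac{28}{3} + Y\right) = \frac{37}{3} + Y$)
$F{\left(-20 \right)} \left(\left(-1\right) \left(-869\right) + 464\right) = \left(\frac{37}{3} - 20\right) \left(\left(-1\right) \left(-869\right) + 464\right) = - \frac{23 \left(869 + 464\right)}{3} = \left(- \frac{23}{3}\right) 1333 = - \frac{30659}{3}$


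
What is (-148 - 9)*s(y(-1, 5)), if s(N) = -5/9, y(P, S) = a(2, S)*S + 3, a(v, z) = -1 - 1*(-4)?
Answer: 785/9 ≈ 87.222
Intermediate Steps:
a(v, z) = 3 (a(v, z) = -1 + 4 = 3)
y(P, S) = 3 + 3*S (y(P, S) = 3*S + 3 = 3 + 3*S)
s(N) = -5/9 (s(N) = -5*1/9 = -5/9)
(-148 - 9)*s(y(-1, 5)) = (-148 - 9)*(-5/9) = -157*(-5/9) = 785/9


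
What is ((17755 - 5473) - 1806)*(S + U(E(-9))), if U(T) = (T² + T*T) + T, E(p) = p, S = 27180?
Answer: 286340508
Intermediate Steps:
U(T) = T + 2*T² (U(T) = (T² + T²) + T = 2*T² + T = T + 2*T²)
((17755 - 5473) - 1806)*(S + U(E(-9))) = ((17755 - 5473) - 1806)*(27180 - 9*(1 + 2*(-9))) = (12282 - 1806)*(27180 - 9*(1 - 18)) = 10476*(27180 - 9*(-17)) = 10476*(27180 + 153) = 10476*27333 = 286340508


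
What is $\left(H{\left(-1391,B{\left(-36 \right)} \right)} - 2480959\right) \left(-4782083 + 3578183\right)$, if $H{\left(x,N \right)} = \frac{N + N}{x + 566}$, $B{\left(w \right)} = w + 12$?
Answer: $\frac{32855091170604}{11} \approx 2.9868 \cdot 10^{12}$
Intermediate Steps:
$B{\left(w \right)} = 12 + w$
$H{\left(x,N \right)} = \frac{2 N}{566 + x}$
$\left(H{\left(-1391,B{\left(-36 \right)} \right)} - 2480959\right) \left(-4782083 + 3578183\right) = \left(\frac{2 \left(12 - 36\right)}{566 - 1391} - 2480959\right) \left(-4782083 + 3578183\right) = \left(2 \left(-24\right) \frac{1}{-825} - 2480959\right) \left(-1203900\right) = \left(2 \left(-24\right) \left(- \frac{1}{825}\right) - 2480959\right) \left(-1203900\right) = \left(\frac{16}{275} - 2480959\right) \left(-1203900\right) = \left(- \frac{682263709}{275}\right) \left(-1203900\right) = \frac{32855091170604}{11}$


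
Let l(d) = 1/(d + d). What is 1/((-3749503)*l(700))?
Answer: -1400/3749503 ≈ -0.00037338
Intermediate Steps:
l(d) = 1/(2*d)
1/((-3749503)*l(700)) = 1/((-3749503)*(((1/2)/700))) = -1/(3749503*((1/2)*(1/700))) = -1/(3749503*1/1400) = -1/3749503*1400 = -1400/3749503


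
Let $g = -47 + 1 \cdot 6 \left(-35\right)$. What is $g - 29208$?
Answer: $-29465$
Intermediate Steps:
$g = -257$ ($g = -47 + 6 \left(-35\right) = -47 - 210 = -257$)
$g - 29208 = -257 - 29208 = -29465$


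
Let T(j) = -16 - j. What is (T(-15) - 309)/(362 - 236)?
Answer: -155/63 ≈ -2.4603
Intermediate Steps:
(T(-15) - 309)/(362 - 236) = ((-16 - 1*(-15)) - 309)/(362 - 236) = ((-16 + 15) - 309)/126 = (-1 - 309)*(1/126) = -310*1/126 = -155/63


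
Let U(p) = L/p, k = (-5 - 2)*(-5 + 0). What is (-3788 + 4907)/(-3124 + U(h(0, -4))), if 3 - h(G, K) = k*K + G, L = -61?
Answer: -53339/148931 ≈ -0.35815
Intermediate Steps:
k = 35 (k = -7*(-5) = 35)
h(G, K) = 3 - G - 35*K (h(G, K) = 3 - (35*K + G) = 3 - (G + 35*K) = 3 + (-G - 35*K) = 3 - G - 35*K)
U(p) = -61/p
(-3788 + 4907)/(-3124 + U(h(0, -4))) = (-3788 + 4907)/(-3124 - 61/(3 - 1*0 - 35*(-4))) = 1119/(-3124 - 61/(3 + 0 + 140)) = 1119/(-3124 - 61/143) = 1119/(-446793/143) = 1119*(-143/446793) = -53339/148931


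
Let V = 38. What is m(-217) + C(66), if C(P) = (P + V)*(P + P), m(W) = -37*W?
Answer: 21757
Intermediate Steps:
C(P) = 2*P*(38 + P) (C(P) = (P + 38)*(P + P) = (38 + P)*(2*P) = 2*P*(38 + P))
m(-217) + C(66) = -37*(-217) + 2*66*(38 + 66) = 8029 + 2*66*104 = 8029 + 13728 = 21757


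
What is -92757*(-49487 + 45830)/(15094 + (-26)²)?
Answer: 339212349/15770 ≈ 21510.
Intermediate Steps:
-92757*(-49487 + 45830)/(15094 + (-26)²) = -92757*(-3657/(15094 + 676)) = -92757/(15770*(-1/3657)) = -92757/(-15770/3657) = -92757*(-3657/15770) = 339212349/15770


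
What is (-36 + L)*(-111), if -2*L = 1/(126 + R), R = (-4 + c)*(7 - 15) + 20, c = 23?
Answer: 15947/4 ≈ 3986.8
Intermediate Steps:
R = -132 (R = (-4 + 23)*(7 - 15) + 20 = 19*(-8) + 20 = -152 + 20 = -132)
L = 1/12 (L = -1/(2*(126 - 132)) = -½/(-6) = -½*(-⅙) = 1/12 ≈ 0.083333)
(-36 + L)*(-111) = (-36 + 1/12)*(-111) = -431/12*(-111) = 15947/4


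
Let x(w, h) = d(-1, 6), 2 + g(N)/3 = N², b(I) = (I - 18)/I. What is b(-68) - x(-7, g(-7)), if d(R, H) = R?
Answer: 77/34 ≈ 2.2647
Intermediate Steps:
b(I) = (-18 + I)/I
g(N) = -6 + 3*N²
x(w, h) = -1
b(-68) - x(-7, g(-7)) = (-18 - 68)/(-68) - 1*(-1) = -1/68*(-86) + 1 = 43/34 + 1 = 77/34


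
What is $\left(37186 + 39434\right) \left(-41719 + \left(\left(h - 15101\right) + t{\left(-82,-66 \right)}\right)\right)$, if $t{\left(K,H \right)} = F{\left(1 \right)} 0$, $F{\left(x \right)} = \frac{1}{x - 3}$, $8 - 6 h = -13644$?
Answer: $-4179212360$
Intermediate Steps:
$h = \frac{6826}{3}$ ($h = \frac{4}{3} - -2274 = \frac{4}{3} + 2274 = \frac{6826}{3} \approx 2275.3$)
$F{\left(x \right)} = \frac{1}{-3 + x}$
$t{\left(K,H \right)} = 0$ ($t{\left(K,H \right)} = \frac{1}{-3 + 1} \cdot 0 = \frac{1}{-2} \cdot 0 = \left(- \frac{1}{2}\right) 0 = 0$)
$\left(37186 + 39434\right) \left(-41719 + \left(\left(h - 15101\right) + t{\left(-82,-66 \right)}\right)\right) = \left(37186 + 39434\right) \left(-41719 + \left(\left(\frac{6826}{3} - 15101\right) + 0\right)\right) = 76620 \left(-41719 + \left(- \frac{38477}{3} + 0\right)\right) = 76620 \left(-41719 - \frac{38477}{3}\right) = 76620 \left(- \frac{163634}{3}\right) = -4179212360$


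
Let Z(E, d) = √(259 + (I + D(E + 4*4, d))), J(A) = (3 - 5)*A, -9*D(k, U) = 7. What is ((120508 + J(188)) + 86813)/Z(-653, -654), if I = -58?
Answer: 620835*√1802/1802 ≈ 14625.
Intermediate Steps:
D(k, U) = -7/9 (D(k, U) = -⅑*7 = -7/9)
J(A) = -2*A
Z(E, d) = √1802/3 (Z(E, d) = √(259 + (-58 - 7/9)) = √(259 - 529/9) = √(1802/9) = √1802/3)
((120508 + J(188)) + 86813)/Z(-653, -654) = ((120508 - 2*188) + 86813)/((√1802/3)) = ((120508 - 376) + 86813)*(3*√1802/1802) = (120132 + 86813)*(3*√1802/1802) = 206945*(3*√1802/1802) = 620835*√1802/1802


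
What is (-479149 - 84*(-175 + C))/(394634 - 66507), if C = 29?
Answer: -466885/328127 ≈ -1.4229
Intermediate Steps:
(-479149 - 84*(-175 + C))/(394634 - 66507) = (-479149 - 84*(-175 + 29))/(394634 - 66507) = (-479149 - 84*(-146))/328127 = (-479149 + 12264)*(1/328127) = -466885*1/328127 = -466885/328127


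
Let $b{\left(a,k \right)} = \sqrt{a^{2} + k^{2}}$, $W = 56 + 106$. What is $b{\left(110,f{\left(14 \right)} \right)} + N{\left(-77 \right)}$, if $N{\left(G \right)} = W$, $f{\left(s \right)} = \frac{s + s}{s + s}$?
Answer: $162 + \sqrt{12101} \approx 272.0$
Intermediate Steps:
$f{\left(s \right)} = 1$ ($f{\left(s \right)} = \frac{2 s}{2 s} = 2 s \frac{1}{2 s} = 1$)
$W = 162$
$N{\left(G \right)} = 162$
$b{\left(110,f{\left(14 \right)} \right)} + N{\left(-77 \right)} = \sqrt{110^{2} + 1^{2}} + 162 = \sqrt{12100 + 1} + 162 = \sqrt{12101} + 162 = 162 + \sqrt{12101}$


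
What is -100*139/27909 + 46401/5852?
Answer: 173380387/23331924 ≈ 7.4310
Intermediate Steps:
-100*139/27909 + 46401/5852 = -13900*1/27909 + 46401*(1/5852) = -13900/27909 + 46401/5852 = 173380387/23331924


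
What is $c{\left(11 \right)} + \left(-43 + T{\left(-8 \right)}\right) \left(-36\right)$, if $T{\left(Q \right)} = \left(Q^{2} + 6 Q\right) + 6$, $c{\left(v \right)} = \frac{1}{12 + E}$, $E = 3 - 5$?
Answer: $\frac{7561}{10} \approx 756.1$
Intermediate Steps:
$E = -2$
$c{\left(v \right)} = \frac{1}{10}$ ($c{\left(v \right)} = \frac{1}{12 - 2} = \frac{1}{10}$)
$T{\left(Q \right)} = 6 + Q^{2} + 6 Q$
$c{\left(11 \right)} + \left(-43 + T{\left(-8 \right)}\right) \left(-36\right) = \frac{1}{10} + \left(-43 + \left(6 + \left(-8\right)^{2} + 6 \left(-8\right)\right)\right) \left(-36\right) = \frac{1}{10} + \left(-43 + \left(6 + 64 - 48\right)\right) \left(-36\right) = \frac{1}{10} + \left(-43 + 22\right) \left(-36\right) = \frac{1}{10} - -756 = \frac{1}{10} + 756 = \frac{7561}{10}$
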